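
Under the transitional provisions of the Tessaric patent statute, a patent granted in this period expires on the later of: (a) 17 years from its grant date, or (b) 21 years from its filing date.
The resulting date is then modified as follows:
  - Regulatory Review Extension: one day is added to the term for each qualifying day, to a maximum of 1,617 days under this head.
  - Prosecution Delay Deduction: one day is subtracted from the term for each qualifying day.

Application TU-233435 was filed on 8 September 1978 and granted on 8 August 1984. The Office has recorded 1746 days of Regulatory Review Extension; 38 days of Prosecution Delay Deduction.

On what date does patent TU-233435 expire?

(a) grant + 17 years → 8 August 2001.
(b) filing + 21 years → 8 September 1999.
Later of the two: 8 August 2001.
Regulatory Review Extension: 1746 days claimed exceeds the 1617-day cap, so +1617 days → 11 January 2006.
Prosecution Delay Deduction: −38 days → 4 December 2005.

2005-12-04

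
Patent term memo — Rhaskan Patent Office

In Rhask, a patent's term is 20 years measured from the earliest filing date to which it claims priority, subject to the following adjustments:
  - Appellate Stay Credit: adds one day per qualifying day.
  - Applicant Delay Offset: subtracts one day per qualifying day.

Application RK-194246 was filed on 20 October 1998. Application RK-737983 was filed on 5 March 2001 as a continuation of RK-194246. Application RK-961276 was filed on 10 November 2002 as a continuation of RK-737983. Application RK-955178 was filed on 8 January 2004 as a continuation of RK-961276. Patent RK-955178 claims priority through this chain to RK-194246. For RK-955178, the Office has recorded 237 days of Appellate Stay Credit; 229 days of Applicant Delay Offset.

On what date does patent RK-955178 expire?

2018-10-28

Earliest priority filing: 20 October 1998.
Base term: 20 October 1998 + 20 years → 20 October 2018.
Appellate Stay Credit: +237 days → 14 June 2019.
Applicant Delay Offset: −229 days → 28 October 2018.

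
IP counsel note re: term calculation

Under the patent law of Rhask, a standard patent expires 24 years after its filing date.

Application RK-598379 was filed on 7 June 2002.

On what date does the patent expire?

Filing date + 24 years → 7 June 2026.

June 7, 2026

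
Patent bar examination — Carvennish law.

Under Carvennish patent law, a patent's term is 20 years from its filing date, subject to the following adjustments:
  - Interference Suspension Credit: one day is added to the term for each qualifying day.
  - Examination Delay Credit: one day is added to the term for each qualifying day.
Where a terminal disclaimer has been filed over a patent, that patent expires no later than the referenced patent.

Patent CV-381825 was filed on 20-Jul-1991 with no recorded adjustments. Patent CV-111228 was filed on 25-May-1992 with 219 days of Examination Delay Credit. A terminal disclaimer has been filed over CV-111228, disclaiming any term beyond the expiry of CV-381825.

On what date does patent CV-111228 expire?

2011-07-20

Natural term of CV-111228:
  Base: filing + 20 years → 25 May 2012.
  Examination Delay Credit: +219 days → 30 December 2012.
Expiry of referenced patent CV-381825:
  Base: filing + 20 years → 20 July 2011.
Terminal disclaimer: CV-111228 expires on the earlier of 30 December 2012 and 20 July 2011.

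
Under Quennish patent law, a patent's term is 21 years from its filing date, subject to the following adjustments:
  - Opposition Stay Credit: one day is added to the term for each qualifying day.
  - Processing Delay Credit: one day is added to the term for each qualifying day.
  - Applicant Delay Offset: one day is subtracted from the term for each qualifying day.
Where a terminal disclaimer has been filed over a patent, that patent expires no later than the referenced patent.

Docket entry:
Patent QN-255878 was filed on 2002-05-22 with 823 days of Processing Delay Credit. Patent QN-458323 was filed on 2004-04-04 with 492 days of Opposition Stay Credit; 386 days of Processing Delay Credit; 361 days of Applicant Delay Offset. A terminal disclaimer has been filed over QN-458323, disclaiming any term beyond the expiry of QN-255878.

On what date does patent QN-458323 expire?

Natural term of QN-458323:
  Base: filing + 21 years → 4 April 2025.
  Opposition Stay Credit: +492 days → 9 August 2026.
  Processing Delay Credit: +386 days → 30 August 2027.
  Applicant Delay Offset: −361 days → 3 September 2026.
Expiry of referenced patent QN-255878:
  Base: filing + 21 years → 22 May 2023.
  Processing Delay Credit: +823 days → 22 August 2025.
Terminal disclaimer: QN-458323 expires on the earlier of 3 September 2026 and 22 August 2025.

August 22, 2025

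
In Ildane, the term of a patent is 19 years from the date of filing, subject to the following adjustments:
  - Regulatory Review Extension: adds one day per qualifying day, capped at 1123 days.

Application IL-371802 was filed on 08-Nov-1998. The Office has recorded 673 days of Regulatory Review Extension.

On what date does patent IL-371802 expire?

Base term: filing date + 19 years → 8 November 2017.
Regulatory Review Extension: 673 days (within the 1123-day cap) → +673 days → 12 September 2019.

2019-09-12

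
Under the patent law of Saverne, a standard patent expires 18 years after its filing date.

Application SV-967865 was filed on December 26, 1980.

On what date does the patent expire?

Filing date + 18 years → 26 December 1998.

December 26, 1998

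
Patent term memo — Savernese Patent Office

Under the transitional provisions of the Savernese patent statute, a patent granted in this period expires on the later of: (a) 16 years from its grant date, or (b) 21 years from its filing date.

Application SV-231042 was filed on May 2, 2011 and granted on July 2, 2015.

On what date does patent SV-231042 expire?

(a) grant + 16 years → 2 July 2031.
(b) filing + 21 years → 2 May 2032.
Later of the two: 2 May 2032.

2032-05-02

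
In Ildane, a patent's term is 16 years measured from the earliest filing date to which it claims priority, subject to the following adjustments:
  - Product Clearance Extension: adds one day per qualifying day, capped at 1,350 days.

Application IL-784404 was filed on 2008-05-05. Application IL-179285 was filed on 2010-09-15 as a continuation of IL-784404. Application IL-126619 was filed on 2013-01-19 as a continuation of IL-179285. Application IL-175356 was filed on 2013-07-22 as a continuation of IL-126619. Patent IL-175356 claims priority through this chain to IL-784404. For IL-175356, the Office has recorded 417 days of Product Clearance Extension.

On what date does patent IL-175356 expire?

Earliest priority filing: 5 May 2008.
Base term: 5 May 2008 + 16 years → 5 May 2024.
Product Clearance Extension: 417 days (within the 1350-day cap) → +417 days → 26 June 2025.

2025-06-26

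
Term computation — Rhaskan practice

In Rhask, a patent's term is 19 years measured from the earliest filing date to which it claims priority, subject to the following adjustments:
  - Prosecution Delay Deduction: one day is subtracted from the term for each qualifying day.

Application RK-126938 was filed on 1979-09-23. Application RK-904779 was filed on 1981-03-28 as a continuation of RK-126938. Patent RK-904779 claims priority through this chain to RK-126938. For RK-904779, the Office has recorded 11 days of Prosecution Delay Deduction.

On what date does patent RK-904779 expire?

Earliest priority filing: 23 September 1979.
Base term: 23 September 1979 + 19 years → 23 September 1998.
Prosecution Delay Deduction: −11 days → 12 September 1998.

1998-09-12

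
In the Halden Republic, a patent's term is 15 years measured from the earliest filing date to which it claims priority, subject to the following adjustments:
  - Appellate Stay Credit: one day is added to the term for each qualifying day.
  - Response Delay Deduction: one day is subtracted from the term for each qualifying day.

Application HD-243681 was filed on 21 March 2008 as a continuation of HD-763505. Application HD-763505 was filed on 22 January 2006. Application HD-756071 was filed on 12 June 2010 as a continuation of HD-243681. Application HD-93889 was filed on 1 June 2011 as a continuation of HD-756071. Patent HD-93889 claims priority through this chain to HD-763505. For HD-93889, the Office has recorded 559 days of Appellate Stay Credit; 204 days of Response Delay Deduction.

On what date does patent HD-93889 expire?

Earliest priority filing: 22 January 2006.
Base term: 22 January 2006 + 15 years → 22 January 2021.
Appellate Stay Credit: +559 days → 4 August 2022.
Response Delay Deduction: −204 days → 12 January 2022.

January 12, 2022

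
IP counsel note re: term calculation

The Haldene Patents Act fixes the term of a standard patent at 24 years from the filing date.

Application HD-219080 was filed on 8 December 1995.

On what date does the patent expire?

Filing date + 24 years → 8 December 2019.

2019-12-08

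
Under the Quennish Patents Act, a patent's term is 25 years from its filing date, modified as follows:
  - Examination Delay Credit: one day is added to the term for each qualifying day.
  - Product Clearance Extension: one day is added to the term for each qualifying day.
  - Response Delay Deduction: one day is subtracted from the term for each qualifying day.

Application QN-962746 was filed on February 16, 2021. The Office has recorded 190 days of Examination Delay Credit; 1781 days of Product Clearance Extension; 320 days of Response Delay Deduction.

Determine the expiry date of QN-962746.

2050-08-25

Base term: filing date + 25 years → 16 February 2046.
Examination Delay Credit: +190 days → 25 August 2046.
Product Clearance Extension: +1781 days → 11 July 2051.
Response Delay Deduction: −320 days → 25 August 2050.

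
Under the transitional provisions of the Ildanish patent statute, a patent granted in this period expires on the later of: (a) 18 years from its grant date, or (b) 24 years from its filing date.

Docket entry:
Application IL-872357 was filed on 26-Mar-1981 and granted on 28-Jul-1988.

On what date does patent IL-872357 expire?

2006-07-28

(a) grant + 18 years → 28 July 2006.
(b) filing + 24 years → 26 March 2005.
Later of the two: 28 July 2006.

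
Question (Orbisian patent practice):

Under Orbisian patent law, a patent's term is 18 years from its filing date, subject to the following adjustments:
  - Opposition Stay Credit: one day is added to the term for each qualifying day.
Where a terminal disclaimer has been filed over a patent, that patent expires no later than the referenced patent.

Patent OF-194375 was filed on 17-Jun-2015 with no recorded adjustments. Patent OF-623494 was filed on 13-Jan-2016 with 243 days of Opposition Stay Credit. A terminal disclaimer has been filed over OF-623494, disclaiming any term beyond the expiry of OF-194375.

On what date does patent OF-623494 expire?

June 17, 2033

Natural term of OF-623494:
  Base: filing + 18 years → 13 January 2034.
  Opposition Stay Credit: +243 days → 13 September 2034.
Expiry of referenced patent OF-194375:
  Base: filing + 18 years → 17 June 2033.
Terminal disclaimer: OF-623494 expires on the earlier of 13 September 2034 and 17 June 2033.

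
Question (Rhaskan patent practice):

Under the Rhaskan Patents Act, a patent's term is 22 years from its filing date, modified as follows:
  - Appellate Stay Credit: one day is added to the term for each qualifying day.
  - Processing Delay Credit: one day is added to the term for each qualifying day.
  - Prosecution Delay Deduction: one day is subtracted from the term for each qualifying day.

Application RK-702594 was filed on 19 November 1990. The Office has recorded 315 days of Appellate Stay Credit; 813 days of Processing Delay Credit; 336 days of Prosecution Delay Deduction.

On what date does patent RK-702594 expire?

Base term: filing date + 22 years → 19 November 2012.
Appellate Stay Credit: +315 days → 30 September 2013.
Processing Delay Credit: +813 days → 22 December 2015.
Prosecution Delay Deduction: −336 days → 20 January 2015.

2015-01-20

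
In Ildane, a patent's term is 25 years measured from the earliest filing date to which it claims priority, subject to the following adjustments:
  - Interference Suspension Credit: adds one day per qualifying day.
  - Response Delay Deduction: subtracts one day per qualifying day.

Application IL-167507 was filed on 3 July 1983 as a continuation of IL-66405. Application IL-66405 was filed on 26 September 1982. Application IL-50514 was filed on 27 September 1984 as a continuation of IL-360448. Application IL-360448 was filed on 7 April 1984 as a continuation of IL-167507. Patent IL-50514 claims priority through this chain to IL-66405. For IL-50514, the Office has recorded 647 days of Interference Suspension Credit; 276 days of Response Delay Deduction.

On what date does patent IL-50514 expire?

2008-10-01

Earliest priority filing: 26 September 1982.
Base term: 26 September 1982 + 25 years → 26 September 2007.
Interference Suspension Credit: +647 days → 4 July 2009.
Response Delay Deduction: −276 days → 1 October 2008.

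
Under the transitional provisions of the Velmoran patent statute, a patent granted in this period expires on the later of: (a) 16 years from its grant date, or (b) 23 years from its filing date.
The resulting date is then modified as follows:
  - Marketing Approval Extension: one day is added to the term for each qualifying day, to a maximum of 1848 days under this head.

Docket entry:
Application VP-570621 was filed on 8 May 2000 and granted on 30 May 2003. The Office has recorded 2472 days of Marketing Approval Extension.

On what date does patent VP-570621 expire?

(a) grant + 16 years → 30 May 2019.
(b) filing + 23 years → 8 May 2023.
Later of the two: 8 May 2023.
Marketing Approval Extension: 2472 days claimed exceeds the 1848-day cap, so +1848 days → 29 May 2028.

2028-05-29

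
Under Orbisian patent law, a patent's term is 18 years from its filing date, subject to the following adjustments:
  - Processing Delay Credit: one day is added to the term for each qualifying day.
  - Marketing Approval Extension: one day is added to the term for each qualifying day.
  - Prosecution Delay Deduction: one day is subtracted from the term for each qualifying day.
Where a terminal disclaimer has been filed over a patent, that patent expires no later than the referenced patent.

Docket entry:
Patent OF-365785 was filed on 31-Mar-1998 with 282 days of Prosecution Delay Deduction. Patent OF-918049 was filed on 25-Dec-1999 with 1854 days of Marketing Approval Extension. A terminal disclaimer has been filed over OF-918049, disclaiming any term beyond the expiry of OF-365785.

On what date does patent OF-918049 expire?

2015-06-23

Natural term of OF-918049:
  Base: filing + 18 years → 25 December 2017.
  Marketing Approval Extension: +1854 days → 22 January 2023.
Expiry of referenced patent OF-365785:
  Base: filing + 18 years → 31 March 2016.
  Prosecution Delay Deduction: −282 days → 23 June 2015.
Terminal disclaimer: OF-918049 expires on the earlier of 22 January 2023 and 23 June 2015.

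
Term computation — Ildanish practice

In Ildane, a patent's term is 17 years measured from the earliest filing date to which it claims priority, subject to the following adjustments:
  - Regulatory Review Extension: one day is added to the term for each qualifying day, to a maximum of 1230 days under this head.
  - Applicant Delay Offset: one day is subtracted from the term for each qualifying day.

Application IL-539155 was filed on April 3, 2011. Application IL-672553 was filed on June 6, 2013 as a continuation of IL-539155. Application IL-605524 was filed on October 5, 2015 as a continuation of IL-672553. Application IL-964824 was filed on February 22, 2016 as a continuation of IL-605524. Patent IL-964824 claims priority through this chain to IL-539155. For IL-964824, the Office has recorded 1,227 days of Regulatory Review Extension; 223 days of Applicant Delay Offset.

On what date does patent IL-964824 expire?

Earliest priority filing: 3 April 2011.
Base term: 3 April 2011 + 17 years → 3 April 2028.
Regulatory Review Extension: 1227 days (within the 1230-day cap) → +1227 days → 13 August 2031.
Applicant Delay Offset: −223 days → 2 January 2031.

2031-01-02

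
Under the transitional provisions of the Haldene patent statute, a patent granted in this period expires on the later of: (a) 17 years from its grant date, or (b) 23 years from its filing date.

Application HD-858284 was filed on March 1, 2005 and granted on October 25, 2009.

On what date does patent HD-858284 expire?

March 1, 2028

(a) grant + 17 years → 25 October 2026.
(b) filing + 23 years → 1 March 2028.
Later of the two: 1 March 2028.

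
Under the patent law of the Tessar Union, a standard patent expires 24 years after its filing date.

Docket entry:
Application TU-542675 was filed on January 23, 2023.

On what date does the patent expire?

January 23, 2047

Filing date + 24 years → 23 January 2047.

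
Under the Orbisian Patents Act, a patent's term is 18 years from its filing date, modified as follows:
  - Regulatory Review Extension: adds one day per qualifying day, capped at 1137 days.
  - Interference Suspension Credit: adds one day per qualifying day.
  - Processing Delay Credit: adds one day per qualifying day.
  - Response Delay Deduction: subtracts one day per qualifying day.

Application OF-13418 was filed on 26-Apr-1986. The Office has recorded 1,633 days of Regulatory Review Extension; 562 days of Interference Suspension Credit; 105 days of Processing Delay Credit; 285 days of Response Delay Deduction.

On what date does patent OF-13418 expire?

Base term: filing date + 18 years → 26 April 2004.
Regulatory Review Extension: 1633 days claimed exceeds the 1137-day cap, so +1137 days → 7 June 2007.
Interference Suspension Credit: +562 days → 20 December 2008.
Processing Delay Credit: +105 days → 4 April 2009.
Response Delay Deduction: −285 days → 23 June 2008.

2008-06-23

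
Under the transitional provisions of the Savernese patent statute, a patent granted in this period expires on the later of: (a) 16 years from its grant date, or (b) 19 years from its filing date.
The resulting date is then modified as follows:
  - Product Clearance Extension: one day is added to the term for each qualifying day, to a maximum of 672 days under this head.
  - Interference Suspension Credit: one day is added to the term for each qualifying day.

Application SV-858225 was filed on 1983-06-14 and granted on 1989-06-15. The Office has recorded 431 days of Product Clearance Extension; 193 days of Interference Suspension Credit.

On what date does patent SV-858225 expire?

2007-03-01

(a) grant + 16 years → 15 June 2005.
(b) filing + 19 years → 14 June 2002.
Later of the two: 15 June 2005.
Product Clearance Extension: 431 days (within the 672-day cap) → +431 days → 20 August 2006.
Interference Suspension Credit: +193 days → 1 March 2007.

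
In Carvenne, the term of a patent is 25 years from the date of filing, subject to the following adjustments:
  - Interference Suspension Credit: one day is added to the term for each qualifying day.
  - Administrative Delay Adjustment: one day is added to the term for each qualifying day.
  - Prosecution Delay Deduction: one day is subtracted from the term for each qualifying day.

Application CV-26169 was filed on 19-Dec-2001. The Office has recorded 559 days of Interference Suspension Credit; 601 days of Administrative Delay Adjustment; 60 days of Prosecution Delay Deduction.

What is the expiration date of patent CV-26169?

December 23, 2029

Base term: filing date + 25 years → 19 December 2026.
Interference Suspension Credit: +559 days → 30 June 2028.
Administrative Delay Adjustment: +601 days → 21 February 2030.
Prosecution Delay Deduction: −60 days → 23 December 2029.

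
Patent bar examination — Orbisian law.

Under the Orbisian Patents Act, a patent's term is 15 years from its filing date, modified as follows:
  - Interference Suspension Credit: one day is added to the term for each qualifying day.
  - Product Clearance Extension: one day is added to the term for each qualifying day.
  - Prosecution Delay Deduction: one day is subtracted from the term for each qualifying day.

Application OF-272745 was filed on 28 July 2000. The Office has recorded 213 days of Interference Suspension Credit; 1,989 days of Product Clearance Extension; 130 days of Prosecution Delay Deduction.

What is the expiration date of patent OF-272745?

2021-03-30

Base term: filing date + 15 years → 28 July 2015.
Interference Suspension Credit: +213 days → 26 February 2016.
Product Clearance Extension: +1989 days → 7 August 2021.
Prosecution Delay Deduction: −130 days → 30 March 2021.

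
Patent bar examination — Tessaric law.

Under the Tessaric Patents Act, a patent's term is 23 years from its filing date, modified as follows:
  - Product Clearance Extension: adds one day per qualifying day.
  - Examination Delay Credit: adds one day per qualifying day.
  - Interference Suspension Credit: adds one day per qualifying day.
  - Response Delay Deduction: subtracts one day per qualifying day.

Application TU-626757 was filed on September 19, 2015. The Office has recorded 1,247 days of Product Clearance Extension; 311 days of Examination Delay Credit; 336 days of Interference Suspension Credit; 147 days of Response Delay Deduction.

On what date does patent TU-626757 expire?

Base term: filing date + 23 years → 19 September 2038.
Product Clearance Extension: +1247 days → 17 February 2042.
Examination Delay Credit: +311 days → 25 December 2042.
Interference Suspension Credit: +336 days → 26 November 2043.
Response Delay Deduction: −147 days → 2 July 2043.

2043-07-02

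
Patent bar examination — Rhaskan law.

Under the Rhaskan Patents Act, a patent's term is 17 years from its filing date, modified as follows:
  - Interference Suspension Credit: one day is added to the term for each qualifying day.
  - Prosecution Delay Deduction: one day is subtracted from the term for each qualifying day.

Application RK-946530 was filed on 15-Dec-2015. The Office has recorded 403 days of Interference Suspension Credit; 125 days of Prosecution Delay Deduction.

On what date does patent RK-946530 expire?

September 19, 2033

Base term: filing date + 17 years → 15 December 2032.
Interference Suspension Credit: +403 days → 22 January 2034.
Prosecution Delay Deduction: −125 days → 19 September 2033.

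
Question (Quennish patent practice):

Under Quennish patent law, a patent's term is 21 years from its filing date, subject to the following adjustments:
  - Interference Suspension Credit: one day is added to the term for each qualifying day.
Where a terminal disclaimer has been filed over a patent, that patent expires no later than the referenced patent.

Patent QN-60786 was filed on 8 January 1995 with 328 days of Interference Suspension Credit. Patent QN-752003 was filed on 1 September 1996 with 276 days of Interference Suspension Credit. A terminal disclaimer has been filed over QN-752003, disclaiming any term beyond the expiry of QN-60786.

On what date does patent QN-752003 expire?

December 1, 2016

Natural term of QN-752003:
  Base: filing + 21 years → 1 September 2017.
  Interference Suspension Credit: +276 days → 4 June 2018.
Expiry of referenced patent QN-60786:
  Base: filing + 21 years → 8 January 2016.
  Interference Suspension Credit: +328 days → 1 December 2016.
Terminal disclaimer: QN-752003 expires on the earlier of 4 June 2018 and 1 December 2016.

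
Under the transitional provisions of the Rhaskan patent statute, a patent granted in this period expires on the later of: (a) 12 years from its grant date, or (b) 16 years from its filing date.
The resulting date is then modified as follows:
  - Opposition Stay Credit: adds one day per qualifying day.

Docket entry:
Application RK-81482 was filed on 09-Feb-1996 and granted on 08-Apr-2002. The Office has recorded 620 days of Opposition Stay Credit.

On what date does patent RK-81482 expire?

(a) grant + 12 years → 8 April 2014.
(b) filing + 16 years → 9 February 2012.
Later of the two: 8 April 2014.
Opposition Stay Credit: +620 days → 19 December 2015.

December 19, 2015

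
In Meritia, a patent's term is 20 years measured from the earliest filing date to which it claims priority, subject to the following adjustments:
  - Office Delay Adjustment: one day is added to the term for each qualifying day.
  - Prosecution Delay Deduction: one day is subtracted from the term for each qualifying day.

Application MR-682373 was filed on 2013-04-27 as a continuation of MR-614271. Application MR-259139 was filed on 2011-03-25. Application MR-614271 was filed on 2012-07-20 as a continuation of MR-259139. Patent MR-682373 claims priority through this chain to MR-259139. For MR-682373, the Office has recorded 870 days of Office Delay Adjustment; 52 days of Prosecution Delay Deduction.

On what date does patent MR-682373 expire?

Earliest priority filing: 25 March 2011.
Base term: 25 March 2011 + 20 years → 25 March 2031.
Office Delay Adjustment: +870 days → 11 August 2033.
Prosecution Delay Deduction: −52 days → 20 June 2033.

2033-06-20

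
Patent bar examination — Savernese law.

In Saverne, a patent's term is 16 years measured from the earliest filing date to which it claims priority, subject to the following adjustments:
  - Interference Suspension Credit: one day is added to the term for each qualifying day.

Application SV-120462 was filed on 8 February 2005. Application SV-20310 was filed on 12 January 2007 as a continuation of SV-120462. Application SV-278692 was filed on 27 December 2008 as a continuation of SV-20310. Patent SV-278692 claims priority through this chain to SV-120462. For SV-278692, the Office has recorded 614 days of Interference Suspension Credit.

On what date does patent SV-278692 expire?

2022-10-15

Earliest priority filing: 8 February 2005.
Base term: 8 February 2005 + 16 years → 8 February 2021.
Interference Suspension Credit: +614 days → 15 October 2022.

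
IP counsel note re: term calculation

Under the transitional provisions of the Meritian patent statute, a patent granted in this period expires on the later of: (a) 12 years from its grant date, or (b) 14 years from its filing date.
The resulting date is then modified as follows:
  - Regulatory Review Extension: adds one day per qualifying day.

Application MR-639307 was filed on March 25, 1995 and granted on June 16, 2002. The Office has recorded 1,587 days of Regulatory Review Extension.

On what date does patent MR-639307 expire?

(a) grant + 12 years → 16 June 2014.
(b) filing + 14 years → 25 March 2009.
Later of the two: 16 June 2014.
Regulatory Review Extension: +1587 days → 20 October 2018.

October 20, 2018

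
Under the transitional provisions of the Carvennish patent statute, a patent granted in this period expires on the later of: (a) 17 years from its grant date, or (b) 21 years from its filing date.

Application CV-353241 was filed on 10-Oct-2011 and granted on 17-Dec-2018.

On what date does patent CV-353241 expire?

2035-12-17

(a) grant + 17 years → 17 December 2035.
(b) filing + 21 years → 10 October 2032.
Later of the two: 17 December 2035.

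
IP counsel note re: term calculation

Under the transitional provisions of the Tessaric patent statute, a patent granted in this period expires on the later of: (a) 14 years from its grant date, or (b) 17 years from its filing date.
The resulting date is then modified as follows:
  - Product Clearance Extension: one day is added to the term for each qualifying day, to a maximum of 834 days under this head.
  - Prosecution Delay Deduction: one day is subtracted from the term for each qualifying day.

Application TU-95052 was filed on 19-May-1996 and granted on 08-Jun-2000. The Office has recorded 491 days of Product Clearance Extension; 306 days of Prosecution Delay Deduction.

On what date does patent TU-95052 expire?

(a) grant + 14 years → 8 June 2014.
(b) filing + 17 years → 19 May 2013.
Later of the two: 8 June 2014.
Product Clearance Extension: 491 days (within the 834-day cap) → +491 days → 12 October 2015.
Prosecution Delay Deduction: −306 days → 10 December 2014.

2014-12-10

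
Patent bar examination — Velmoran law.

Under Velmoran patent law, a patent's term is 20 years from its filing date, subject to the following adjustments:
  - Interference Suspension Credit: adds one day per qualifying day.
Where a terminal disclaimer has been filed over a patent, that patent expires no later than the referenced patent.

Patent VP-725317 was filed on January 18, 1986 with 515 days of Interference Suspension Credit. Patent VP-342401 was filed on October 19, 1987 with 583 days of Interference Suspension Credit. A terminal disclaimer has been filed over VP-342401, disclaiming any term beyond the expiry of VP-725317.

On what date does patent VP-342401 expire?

Natural term of VP-342401:
  Base: filing + 20 years → 19 October 2007.
  Interference Suspension Credit: +583 days → 24 May 2009.
Expiry of referenced patent VP-725317:
  Base: filing + 20 years → 18 January 2006.
  Interference Suspension Credit: +515 days → 17 June 2007.
Terminal disclaimer: VP-342401 expires on the earlier of 24 May 2009 and 17 June 2007.

June 17, 2007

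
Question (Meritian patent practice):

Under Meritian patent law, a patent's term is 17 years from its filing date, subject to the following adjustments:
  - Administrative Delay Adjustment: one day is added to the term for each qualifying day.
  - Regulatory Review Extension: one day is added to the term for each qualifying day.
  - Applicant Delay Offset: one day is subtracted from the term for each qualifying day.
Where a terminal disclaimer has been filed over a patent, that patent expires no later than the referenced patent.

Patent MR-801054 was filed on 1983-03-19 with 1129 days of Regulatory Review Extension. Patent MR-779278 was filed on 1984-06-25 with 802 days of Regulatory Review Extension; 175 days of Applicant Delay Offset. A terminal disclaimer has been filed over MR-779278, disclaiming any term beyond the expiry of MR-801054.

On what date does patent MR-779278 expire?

March 14, 2003

Natural term of MR-779278:
  Base: filing + 17 years → 25 June 2001.
  Regulatory Review Extension: +802 days → 5 September 2003.
  Applicant Delay Offset: −175 days → 14 March 2003.
Expiry of referenced patent MR-801054:
  Base: filing + 17 years → 19 March 2000.
  Regulatory Review Extension: +1129 days → 22 April 2003.
Terminal disclaimer: MR-779278 expires on the earlier of 14 March 2003 and 22 April 2003.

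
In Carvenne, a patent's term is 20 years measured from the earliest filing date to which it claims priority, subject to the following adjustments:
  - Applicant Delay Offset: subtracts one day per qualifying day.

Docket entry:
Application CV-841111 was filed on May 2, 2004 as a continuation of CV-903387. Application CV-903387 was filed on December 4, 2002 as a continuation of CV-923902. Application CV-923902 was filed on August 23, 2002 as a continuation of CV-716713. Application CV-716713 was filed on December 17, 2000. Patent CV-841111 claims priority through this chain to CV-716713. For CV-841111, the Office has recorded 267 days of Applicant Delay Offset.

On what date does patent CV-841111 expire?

Earliest priority filing: 17 December 2000.
Base term: 17 December 2000 + 20 years → 17 December 2020.
Applicant Delay Offset: −267 days → 25 March 2020.

2020-03-25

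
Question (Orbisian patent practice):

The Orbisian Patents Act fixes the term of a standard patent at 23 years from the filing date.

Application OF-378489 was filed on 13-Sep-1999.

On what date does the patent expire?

Filing date + 23 years → 13 September 2022.

2022-09-13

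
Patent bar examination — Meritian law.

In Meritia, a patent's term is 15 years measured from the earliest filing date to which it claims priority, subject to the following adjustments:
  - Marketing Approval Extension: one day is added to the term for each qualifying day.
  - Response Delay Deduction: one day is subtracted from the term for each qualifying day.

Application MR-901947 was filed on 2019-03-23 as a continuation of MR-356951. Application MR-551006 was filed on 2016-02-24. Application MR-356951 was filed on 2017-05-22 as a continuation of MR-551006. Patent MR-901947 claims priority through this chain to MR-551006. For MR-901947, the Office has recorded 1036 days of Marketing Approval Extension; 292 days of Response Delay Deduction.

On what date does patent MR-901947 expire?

March 9, 2033

Earliest priority filing: 24 February 2016.
Base term: 24 February 2016 + 15 years → 24 February 2031.
Marketing Approval Extension: +1036 days → 26 December 2033.
Response Delay Deduction: −292 days → 9 March 2033.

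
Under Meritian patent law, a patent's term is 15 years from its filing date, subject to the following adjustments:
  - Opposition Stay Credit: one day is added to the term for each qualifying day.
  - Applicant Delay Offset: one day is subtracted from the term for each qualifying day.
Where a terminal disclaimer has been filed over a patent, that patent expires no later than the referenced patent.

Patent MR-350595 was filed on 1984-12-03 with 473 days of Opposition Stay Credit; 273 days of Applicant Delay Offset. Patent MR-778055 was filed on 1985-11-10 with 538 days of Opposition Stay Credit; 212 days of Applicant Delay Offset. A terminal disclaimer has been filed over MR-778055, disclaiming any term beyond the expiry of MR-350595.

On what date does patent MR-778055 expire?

Natural term of MR-778055:
  Base: filing + 15 years → 10 November 2000.
  Opposition Stay Credit: +538 days → 2 May 2002.
  Applicant Delay Offset: −212 days → 2 October 2001.
Expiry of referenced patent MR-350595:
  Base: filing + 15 years → 3 December 1999.
  Opposition Stay Credit: +473 days → 20 March 2001.
  Applicant Delay Offset: −273 days → 20 June 2000.
Terminal disclaimer: MR-778055 expires on the earlier of 2 October 2001 and 20 June 2000.

2000-06-20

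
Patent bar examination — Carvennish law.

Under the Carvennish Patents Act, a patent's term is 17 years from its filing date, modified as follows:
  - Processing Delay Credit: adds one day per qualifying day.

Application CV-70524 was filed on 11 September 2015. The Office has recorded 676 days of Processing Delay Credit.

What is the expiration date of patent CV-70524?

Base term: filing date + 17 years → 11 September 2032.
Processing Delay Credit: +676 days → 19 July 2034.

2034-07-19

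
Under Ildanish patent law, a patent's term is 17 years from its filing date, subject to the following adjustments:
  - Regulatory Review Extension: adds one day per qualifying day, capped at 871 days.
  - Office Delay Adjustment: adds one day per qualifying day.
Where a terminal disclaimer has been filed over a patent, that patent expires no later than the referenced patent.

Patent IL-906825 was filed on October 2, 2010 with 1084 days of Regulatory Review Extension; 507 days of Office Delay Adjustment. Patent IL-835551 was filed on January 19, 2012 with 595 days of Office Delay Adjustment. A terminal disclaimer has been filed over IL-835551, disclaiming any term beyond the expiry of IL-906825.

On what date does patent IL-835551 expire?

September 6, 2030

Natural term of IL-835551:
  Base: filing + 17 years → 19 January 2029.
  Office Delay Adjustment: +595 days → 6 September 2030.
Expiry of referenced patent IL-906825:
  Base: filing + 17 years → 2 October 2027.
  Regulatory Review Extension: 1084 days claimed exceeds the 871-day cap, so +871 days → 19 February 2030.
  Office Delay Adjustment: +507 days → 11 July 2031.
Terminal disclaimer: IL-835551 expires on the earlier of 6 September 2030 and 11 July 2031.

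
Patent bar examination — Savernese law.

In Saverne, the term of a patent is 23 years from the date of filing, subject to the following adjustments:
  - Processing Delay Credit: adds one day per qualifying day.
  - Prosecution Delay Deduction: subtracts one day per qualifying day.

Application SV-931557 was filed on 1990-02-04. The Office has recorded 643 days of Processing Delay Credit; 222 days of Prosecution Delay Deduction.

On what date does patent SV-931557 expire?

April 1, 2014

Base term: filing date + 23 years → 4 February 2013.
Processing Delay Credit: +643 days → 9 November 2014.
Prosecution Delay Deduction: −222 days → 1 April 2014.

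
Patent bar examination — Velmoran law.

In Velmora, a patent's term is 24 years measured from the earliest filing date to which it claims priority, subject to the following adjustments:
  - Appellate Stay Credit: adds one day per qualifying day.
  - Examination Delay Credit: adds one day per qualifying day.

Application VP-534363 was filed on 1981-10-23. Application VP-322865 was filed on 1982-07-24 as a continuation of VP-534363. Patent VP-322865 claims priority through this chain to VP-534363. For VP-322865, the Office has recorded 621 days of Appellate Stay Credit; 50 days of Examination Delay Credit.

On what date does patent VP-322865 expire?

Earliest priority filing: 23 October 1981.
Base term: 23 October 1981 + 24 years → 23 October 2005.
Appellate Stay Credit: +621 days → 6 July 2007.
Examination Delay Credit: +50 days → 25 August 2007.

2007-08-25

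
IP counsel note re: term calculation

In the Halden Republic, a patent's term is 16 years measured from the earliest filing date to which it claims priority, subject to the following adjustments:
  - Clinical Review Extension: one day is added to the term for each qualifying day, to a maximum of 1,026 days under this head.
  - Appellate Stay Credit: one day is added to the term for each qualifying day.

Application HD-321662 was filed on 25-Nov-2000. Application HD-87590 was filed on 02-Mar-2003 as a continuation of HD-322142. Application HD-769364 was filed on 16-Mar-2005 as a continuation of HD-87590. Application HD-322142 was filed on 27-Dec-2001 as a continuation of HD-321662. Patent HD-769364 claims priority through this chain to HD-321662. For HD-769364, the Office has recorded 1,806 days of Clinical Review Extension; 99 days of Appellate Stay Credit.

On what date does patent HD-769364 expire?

Earliest priority filing: 25 November 2000.
Base term: 25 November 2000 + 16 years → 25 November 2016.
Clinical Review Extension: 1806 days claimed exceeds the 1026-day cap, so +1026 days → 17 September 2019.
Appellate Stay Credit: +99 days → 25 December 2019.

December 25, 2019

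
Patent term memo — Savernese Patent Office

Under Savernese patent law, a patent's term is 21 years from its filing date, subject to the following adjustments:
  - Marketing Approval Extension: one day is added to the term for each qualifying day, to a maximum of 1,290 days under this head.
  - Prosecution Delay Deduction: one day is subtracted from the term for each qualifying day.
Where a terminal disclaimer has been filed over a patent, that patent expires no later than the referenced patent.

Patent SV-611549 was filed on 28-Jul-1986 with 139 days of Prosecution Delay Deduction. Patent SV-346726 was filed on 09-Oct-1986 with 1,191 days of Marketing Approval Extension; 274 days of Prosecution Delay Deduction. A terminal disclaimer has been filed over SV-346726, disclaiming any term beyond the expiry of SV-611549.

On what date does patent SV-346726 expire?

Natural term of SV-346726:
  Base: filing + 21 years → 9 October 2007.
  Marketing Approval Extension: 1191 days (within the 1290-day cap) → +1191 days → 12 January 2011.
  Prosecution Delay Deduction: −274 days → 13 April 2010.
Expiry of referenced patent SV-611549:
  Base: filing + 21 years → 28 July 2007.
  Prosecution Delay Deduction: −139 days → 11 March 2007.
Terminal disclaimer: SV-346726 expires on the earlier of 13 April 2010 and 11 March 2007.

2007-03-11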